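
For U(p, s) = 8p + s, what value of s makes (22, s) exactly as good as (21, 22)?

U(21, 22) = 190.
Set U(22, s) = 190 and solve.
8·22 + s = 190 ⇒ s = 14 ⇒ s = 14.
Check: U(22, 14) = 190.

s = 14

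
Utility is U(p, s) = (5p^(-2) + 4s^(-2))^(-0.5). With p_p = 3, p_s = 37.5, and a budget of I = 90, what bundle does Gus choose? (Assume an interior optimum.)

For CES with ρ = -2, MRS = (5/4)·(s/p)^3.
Tangency: set MRS = p_p/p_s = 3/37.5 = 2/25.
So (s/p)^3 = 8/125; taking the cube root, s/p = 0.4, i.e. s = 0.4·p.
Substitute into the budget 3·p + 37.5·s = 90: 18·p = 90, so p* = 5 and s* = 0.4·5 = 2.

p* = 5, s* = 2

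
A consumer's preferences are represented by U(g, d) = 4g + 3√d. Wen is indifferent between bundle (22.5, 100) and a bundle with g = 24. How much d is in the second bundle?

d = 64

U(22.5, 100) = 120.
Set U(24, d) = 120 and solve.
With g = 24: 3√d = 120 − 4·24 = 24, so √d = 8 and d = 64.
Check: U(24, 64) = 120.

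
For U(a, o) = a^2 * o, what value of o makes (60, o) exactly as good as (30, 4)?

o = 1

U(30, 4) = 3600.
Set U(60, o) = 3600 and solve.
With a = 60: 60^2 = 3600, so o = 3600/3600 = 1.
Check: U(60, 1) = 3600.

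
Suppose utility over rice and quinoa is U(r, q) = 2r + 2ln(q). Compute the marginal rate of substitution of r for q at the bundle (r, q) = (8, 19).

MU_r = 2, MU_q = 2/q.
MRS = 2 ÷ (2/q).
At (8, 19): MRS = 19.
So at (8, 19) the consumer would give up 19 units of q for one more unit of r.

MRS = 19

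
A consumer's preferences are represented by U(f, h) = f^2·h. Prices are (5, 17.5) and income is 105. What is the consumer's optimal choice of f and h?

MU_f = 2·f·h and MU_h = f^2.
MRS = MU_f/MU_h = (2/1)·h/f.
Tangency: set MRS = p_f/p_h = 5/17.5 = 2/7.
So (2/1)·h/f = 2/7, i.e. h = (1/7)·f.
Substitute into the budget 5·f + 17.5·h = 105: 7.5·f = 105, so f* = 14.
Then h* = (1/7)·14 = 2.

f* = 14, h* = 2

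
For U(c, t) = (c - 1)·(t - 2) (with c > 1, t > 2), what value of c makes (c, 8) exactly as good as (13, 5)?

U(13, 5) = 36.
Set U(c, 8) = 36 and solve.
With t = 8: (8 − 2) = 6, so (c − 1) = 36/6 = 6.
So c = 1 + 6 = 7.
Check: U(7, 8) = 36.

c = 7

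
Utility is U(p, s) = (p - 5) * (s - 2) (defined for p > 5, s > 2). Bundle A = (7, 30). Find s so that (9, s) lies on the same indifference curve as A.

U(7, 30) = 56.
Set U(9, s) = 56 and solve.
With p = 9: (9 − 5) = 4, so (s − 2) = 56/4 = 14.
So s = 2 + 14 = 16.
Check: U(9, 16) = 56.

s = 16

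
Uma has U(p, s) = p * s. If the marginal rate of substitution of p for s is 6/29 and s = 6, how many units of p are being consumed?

MU_p = s and MU_s = p.
MRS = MU_p/MU_s = s/p.
Substitute s = 6: MRS = 6/p. Setting 6/p = 6/29 gives p = 6/(6/29) = 29.

p = 29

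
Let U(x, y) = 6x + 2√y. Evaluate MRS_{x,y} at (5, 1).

MRS = 6

MU_x = 6, MU_y = 2/(2√y).
MRS = 6 ÷ (2/(2√y)).
At (5, 1): MRS = 6.
So at (5, 1) the consumer would give up 6 units of y for one more unit of x.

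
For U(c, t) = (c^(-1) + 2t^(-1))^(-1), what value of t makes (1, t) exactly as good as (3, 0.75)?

t = 1

U depends on (c, t) only through S = c^(-1) + 2t^(-1), so equal utility means equal S. At (3, 0.75): S = 3.
With c = 1: 1^(-1) = 1, so 2t^(-1) = 3 − 1 = 2, i.e. t^(-1) = 1.
Hence t = 1/1 = 1.
Check: U(1, 1) = 0.3333.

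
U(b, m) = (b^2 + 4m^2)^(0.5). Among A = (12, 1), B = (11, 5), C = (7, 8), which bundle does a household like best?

Bundle C

Evaluate utility at each bundle:
U(A) = 12.166.
U(B) = 14.866.
U(C) = 17.464.
Highest utility is C, so C ≻ B ≻ A.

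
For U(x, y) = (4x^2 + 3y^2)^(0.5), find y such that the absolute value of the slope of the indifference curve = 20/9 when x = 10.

For CES with ρ = 2, MRS = (4/3)·(y/x)^(-1).
Setting (4/3)·(y/10)^(-1) = 20/9 gives (y/10)^(-1) = 5/3, so y/10 = 0.6 and y = 6.

y = 6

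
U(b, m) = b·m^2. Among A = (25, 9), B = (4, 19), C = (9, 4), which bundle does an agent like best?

Evaluate utility at each bundle:
U(A) = 2025.
U(B) = 1444.
U(C) = 144.
Highest utility is A, so A ≻ B ≻ C.

Bundle A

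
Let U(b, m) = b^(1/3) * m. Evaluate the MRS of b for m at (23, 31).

MRS = 31/69

MU_b = 1/3·b^(-2/3)·m and MU_m = b^(1/3).
MRS = MU_b/MU_m = (1/3)·m/b.
At (23, 31): MRS = 31/69.
That is, one extra unit of b is worth 31/69 units of m at the margin.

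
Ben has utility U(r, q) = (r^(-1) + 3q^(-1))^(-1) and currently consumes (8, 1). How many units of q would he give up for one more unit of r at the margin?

MRS = 1/192

For CES with ρ = -1, MRS = (1/3)·(q/r)^2.
At (8, 1): MRS = 1/192.
So at (8, 1) the consumer would give up 1/192 units of q for one more unit of r.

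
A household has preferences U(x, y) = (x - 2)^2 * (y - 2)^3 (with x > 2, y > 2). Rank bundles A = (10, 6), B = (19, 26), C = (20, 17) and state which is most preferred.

Bundle B

Evaluate utility at each bundle:
U(A) = 4096.
U(B) = 3995136.
U(C) = 1093500.
Highest utility is B, so B ≻ C ≻ A.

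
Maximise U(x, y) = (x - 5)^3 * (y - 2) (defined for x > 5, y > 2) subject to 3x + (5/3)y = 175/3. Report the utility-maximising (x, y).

MU_x = 3·(x−5)^2·(y−2), MU_y = (x−5)^3.
MRS = (3/1)·(y−2)/(x−5).
Tangency: set MRS = p_x/p_y = 3/(5/3) = 1.8.
So (3/1)·(y − 2)/(x − 5) = 1.8, i.e. (y − 2) = 0.6·(x − 5).
Rewrite the budget in excess-of-subsistence terms: 3·(x − 5) + (5/3)·(y − 2) = 175/3 − 3·5 − (5/3)·2 = 40.
Substituting, 4·(x − 5) = 40, so x − 5 = 10 and x* = 15.
Then y − 2 = 0.6·10 = 6, so y* = 8.

x* = 15, y* = 8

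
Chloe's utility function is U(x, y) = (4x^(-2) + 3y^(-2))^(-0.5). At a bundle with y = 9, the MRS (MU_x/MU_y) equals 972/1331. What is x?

For CES with ρ = -2, MRS = (4/3)·(y/x)^3.
Setting (4/3)·(9/x)^3 = 972/1331 gives (9/x)^3 = 729/1331, so 9/x = 9/11 and x = 11.

x = 11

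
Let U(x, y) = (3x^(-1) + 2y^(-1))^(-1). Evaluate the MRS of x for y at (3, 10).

For CES with ρ = -1, MRS = (3/2)·(y/x)^2.
At (3, 10): MRS = 50/3.
That is, one extra unit of x is worth 50/3 units of y at the margin.

MRS = 50/3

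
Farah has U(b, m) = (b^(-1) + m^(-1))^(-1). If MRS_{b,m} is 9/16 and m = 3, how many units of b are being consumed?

For CES with ρ = -1, MRS = (m/b)^2.
Setting (3/b)^2 = 9/16 gives 3/b = 0.75 and b = 4.

b = 4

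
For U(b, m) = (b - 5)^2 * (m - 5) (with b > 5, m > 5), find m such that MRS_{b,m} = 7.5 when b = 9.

MU_b = 2·(b−5)·(m−5), MU_m = (b−5)^2.
MRS = (2/1)·(m−5)/(b−5).
Substitute b = 9: MRS = (m − 5)/2. Setting this equal to 7.5 gives m − 5 = 7.5·2 = 15, so m = 20.

m = 20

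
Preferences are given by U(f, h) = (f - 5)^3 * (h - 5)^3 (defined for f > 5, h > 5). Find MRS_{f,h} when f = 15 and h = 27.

MRS = 2.2

MU_f = 3·(f−5)^2·(h−5)^3, MU_h = 3·(f−5)^3·(h−5)^2.
MRS = (h−5)/(f−5).
At (15, 27): MRS = 2.2.
So at (15, 27) the consumer would give up 2.2 units of h for one more unit of f.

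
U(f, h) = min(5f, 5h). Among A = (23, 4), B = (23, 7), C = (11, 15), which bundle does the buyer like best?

Bundle C

Evaluate utility at each bundle:
U(A) = 20.
U(B) = 35.
U(C) = 55.
Highest utility is C, so C ≻ B ≻ A.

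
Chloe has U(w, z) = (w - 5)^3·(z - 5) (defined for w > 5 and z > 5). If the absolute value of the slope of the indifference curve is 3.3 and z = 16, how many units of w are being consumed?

w = 15

MU_w = 3·(w−5)^2·(z−5), MU_z = (w−5)^3.
MRS = (3/1)·(z−5)/(w−5).
Substitute z = 16: MRS = 33/(w − 5). Setting this equal to 3.3 gives w − 5 = 33/3.3 = 10, so w = 15.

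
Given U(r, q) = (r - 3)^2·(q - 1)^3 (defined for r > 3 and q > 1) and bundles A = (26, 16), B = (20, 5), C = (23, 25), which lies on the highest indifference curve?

Evaluate utility at each bundle:
U(A) = 1785375.
U(B) = 18496.
U(C) = 5529600.
Highest utility is C, so C ≻ A ≻ B.

Bundle C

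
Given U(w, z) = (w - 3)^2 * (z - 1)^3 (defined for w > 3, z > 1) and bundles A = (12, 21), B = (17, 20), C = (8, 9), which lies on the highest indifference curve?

Evaluate utility at each bundle:
U(A) = 648000.
U(B) = 1344364.
U(C) = 12800.
Highest utility is B, so B ≻ A ≻ C.

Bundle B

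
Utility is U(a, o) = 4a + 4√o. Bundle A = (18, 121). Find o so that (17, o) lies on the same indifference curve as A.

U(18, 121) = 116.
Set U(17, o) = 116 and solve.
With a = 17: 4√o = 116 − 4·17 = 48, so √o = 12 and o = 144.
Check: U(17, 144) = 116.

o = 144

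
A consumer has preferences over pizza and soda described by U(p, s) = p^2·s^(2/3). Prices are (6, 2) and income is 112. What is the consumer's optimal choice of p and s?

MU_p = 2·p·s^(2/3) and MU_s = 2/3·p^2·s^(-1/3).
MRS = MU_p/MU_s = (3)·s/p.
Tangency: set MRS = p_p/p_s = 6/2 = 3.
So (3)·s/p = 3, i.e. s = p.
Substitute into the budget 6·p + 2·s = 112: 8·p = 112, so p* = 14.
Then s* = 14.

p* = 14, s* = 14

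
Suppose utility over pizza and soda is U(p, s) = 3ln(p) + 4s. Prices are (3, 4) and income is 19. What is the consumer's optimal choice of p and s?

p* = 1, s* = 4

MU_p = 3/p, MU_s = 4.
MRS = 3/p ÷ 4.
Tangency: set MRS = p_p/p_s = 3/4 = 0.75.
MRS depends only on p: 0.75/p = 0.75 ⇒ p* = 0.75/0.75 = 1.
From the budget, 4·s = 19 − 3·1 = 16, so s* = 4.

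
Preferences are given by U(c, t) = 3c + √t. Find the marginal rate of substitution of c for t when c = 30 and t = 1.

MU_c = 3, MU_t = 1/(2√t).
MRS = 3 ÷ (1/(2√t)).
At (30, 1): MRS = 6.
The indifference curve has slope −6 at this bundle.

MRS = 6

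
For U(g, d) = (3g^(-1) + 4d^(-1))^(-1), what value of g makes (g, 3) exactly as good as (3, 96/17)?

U depends on (g, d) only through S = 3g^(-1) + 4d^(-1), so equal utility means equal S. At (3, 96/17): S = 41/24.
With d = 3: 4·3^(-1) = 4/3, so 3g^(-1) = 41/24 − 4/3 = 0.375, i.e. g^(-1) = 0.125.
Hence g = 1/0.125 = 8.
Check: U(8, 3) = 0.5854.

g = 8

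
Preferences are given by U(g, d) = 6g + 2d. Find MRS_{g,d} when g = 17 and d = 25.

MU_g = 6, MU_d = 2, so MRS = 6/2 = 3 at every bundle.
At (17, 25): MRS = 3.
So at (17, 25) the consumer would give up 3 units of d for one more unit of g.

MRS = 3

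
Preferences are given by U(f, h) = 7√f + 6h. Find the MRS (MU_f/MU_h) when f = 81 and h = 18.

MRS = 7/108

MU_f = 7/(2√f), MU_h = 6.
MRS = 7/(2√f) ÷ 6.
At (81, 18): MRS = 7/108.
That is, one extra unit of f is worth 7/108 units of h at the margin.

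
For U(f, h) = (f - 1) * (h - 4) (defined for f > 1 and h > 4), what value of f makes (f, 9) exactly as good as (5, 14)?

U(5, 14) = 40.
Set U(f, 9) = 40 and solve.
With h = 9: (9 − 4) = 5, so (f − 1) = 40/5 = 8.
So f = 1 + 8 = 9.
Check: U(9, 9) = 40.

f = 9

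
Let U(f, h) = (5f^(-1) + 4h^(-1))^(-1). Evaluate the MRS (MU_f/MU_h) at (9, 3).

MRS = 5/36

For CES with ρ = -1, MRS = (5/4)·(h/f)^2.
At (9, 3): MRS = 5/36.
The indifference curve has slope −5/36 at this bundle.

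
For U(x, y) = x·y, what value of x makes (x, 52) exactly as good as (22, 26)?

U(22, 26) = 572.
Set U(x, 52) = 572 and solve.
With y = 52: x = 572/52 = 11.
Check: U(11, 52) = 572.

x = 11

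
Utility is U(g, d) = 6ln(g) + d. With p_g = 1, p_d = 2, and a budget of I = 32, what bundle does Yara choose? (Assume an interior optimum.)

g* = 12, d* = 10

MU_g = 6/g, MU_d = 1.
MRS = 6/g ÷ 1.
Tangency: set MRS = p_g/p_d = 1/2 = 0.5.
MRS depends only on g: 6/g = 0.5 ⇒ g* = 6/0.5 = 12.
From the budget, 2·d = 32 − 1·12 = 20, so d* = 10.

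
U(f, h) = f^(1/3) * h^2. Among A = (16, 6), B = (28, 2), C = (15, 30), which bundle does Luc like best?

Bundle C

Evaluate utility at each bundle:
U(A) = 90.714.
U(B) = 12.146.
U(C) = 2219.591.
Highest utility is C, so C ≻ A ≻ B.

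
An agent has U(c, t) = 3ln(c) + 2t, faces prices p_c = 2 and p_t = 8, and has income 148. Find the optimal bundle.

MU_c = 3/c, MU_t = 2.
MRS = 3/c ÷ 2.
Tangency: set MRS = p_c/p_t = 2/8 = 0.25.
MRS depends only on c: 1.5/c = 0.25 ⇒ c* = 1.5/0.25 = 6.
From the budget, 8·t = 148 − 2·6 = 136, so t* = 17.

c* = 6, t* = 17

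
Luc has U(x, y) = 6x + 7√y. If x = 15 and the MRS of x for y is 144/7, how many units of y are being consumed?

y = 144

MU_x = 6, MU_y = 7/(2√y).
MRS = 6 ÷ (7/(2√y)).
MRS depends only on y: (12/7)·√y = 144/7 ⇒ √y = (144/7)/(12/7) = 12 ⇒ y = 144.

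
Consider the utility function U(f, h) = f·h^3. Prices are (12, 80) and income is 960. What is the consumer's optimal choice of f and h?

MU_f = h^3 and MU_h = 3·f·h^2.
MRS = MU_f/MU_h = (1/3)·h/f.
Tangency: set MRS = p_f/p_h = 12/80 = 0.15.
So (1/3)·h/f = 0.15, i.e. h = 0.45·f.
Substitute into the budget 12·f + 80·h = 960: 48·f = 960, so f* = 20.
Then h* = 0.45·20 = 9.

f* = 20, h* = 9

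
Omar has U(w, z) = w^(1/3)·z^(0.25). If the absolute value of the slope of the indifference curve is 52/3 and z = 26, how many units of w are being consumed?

MU_w = 1/3·w^(-2/3)·z^(0.25) and MU_z = 0.25·w^(1/3)·z^(-0.75).
MRS = MU_w/MU_z = (4/3)·z/w.
Substitute z = 26: MRS = (104/3)/w. Setting (104/3)/w = 52/3 gives w = (104/3)/(52/3) = 2.

w = 2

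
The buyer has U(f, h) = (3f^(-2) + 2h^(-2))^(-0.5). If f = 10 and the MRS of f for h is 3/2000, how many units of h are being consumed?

For CES with ρ = -2, MRS = (3/2)·(h/f)^3.
Setting (3/2)·(h/10)^3 = 3/2000 gives (h/10)^3 = 1/1000, so h/10 = 0.1 and h = 1.

h = 1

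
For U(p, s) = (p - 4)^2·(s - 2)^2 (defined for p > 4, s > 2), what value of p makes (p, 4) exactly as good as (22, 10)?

p = 76

U(22, 10) = 20736.
Set U(p, 4) = 20736 and solve.
With s = 4: (4 − 2)^2 = 4, so (p − 4)^2 = 20736/4 = 5184.
Taking the square root (with p > 4): p − 4 = 72, so p = 76.
Check: U(76, 4) = 20736.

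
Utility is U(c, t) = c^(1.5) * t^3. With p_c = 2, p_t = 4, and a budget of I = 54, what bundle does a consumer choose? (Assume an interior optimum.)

MU_c = 1.5·√c·t^3 and MU_t = 3·c^(1.5)·t^2.
MRS = MU_c/MU_t = (0.5)·t/c.
Tangency: set MRS = p_c/p_t = 2/4 = 0.5.
So (0.5)·t/c = 0.5, i.e. t = c.
Substitute into the budget 2·c + 4·t = 54: 6·c = 54, so c* = 9.
Then t* = 9.

c* = 9, t* = 9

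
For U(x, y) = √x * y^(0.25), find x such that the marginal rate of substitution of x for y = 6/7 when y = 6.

x = 14

MU_x = 0.5·x^(-0.5)·y^(0.25) and MU_y = 0.25·√x·y^(-0.75).
MRS = MU_x/MU_y = (2)·y/x.
Substitute y = 6: MRS = 12/x. Setting 12/x = 6/7 gives x = 12/(6/7) = 14.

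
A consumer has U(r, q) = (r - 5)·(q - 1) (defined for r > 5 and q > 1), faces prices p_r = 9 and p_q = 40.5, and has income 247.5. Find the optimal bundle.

r* = 14, q* = 3

MU_r = (q−1), MU_q = (r−5).
MRS = (q−1)/(r−5).
Tangency: set MRS = p_r/p_q = 9/40.5 = 2/9.
So (q − 1)/(r − 5) = 2/9, i.e. (q − 1) = (2/9)·(r − 5).
Rewrite the budget in excess-of-subsistence terms: 9·(r − 5) + 40.5·(q − 1) = 247.5 − 9·5 − 40.5·1 = 162.
Substituting, 18·(r − 5) = 162, so r − 5 = 9 and r* = 14.
Then q − 1 = (2/9)·9 = 2, so q* = 3.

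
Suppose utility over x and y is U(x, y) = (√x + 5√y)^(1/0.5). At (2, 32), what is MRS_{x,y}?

For CES with ρ = 0.5, MRS = (1/5)·√(y/x).
At (2, 32): MRS = 0.8.
So at (2, 32) the consumer would give up 0.8 units of y for one more unit of x.

MRS = 0.8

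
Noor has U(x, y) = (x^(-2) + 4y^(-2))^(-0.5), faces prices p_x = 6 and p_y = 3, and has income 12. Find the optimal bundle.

For CES with ρ = -2, MRS = (1/4)·(y/x)^3.
Tangency: set MRS = p_x/p_y = 6/3 = 2.
So (y/x)^3 = 8; taking the cube root, y/x = 2, i.e. y = 2·x.
Substitute into the budget 6·x + 3·y = 12: 12·x = 12, so x* = 1 and y* = 2·1 = 2.

x* = 1, y* = 2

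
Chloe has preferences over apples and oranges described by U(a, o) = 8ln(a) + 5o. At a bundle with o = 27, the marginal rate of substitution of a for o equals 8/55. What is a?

a = 11

MU_a = 8/a, MU_o = 5.
MRS = 8/a ÷ 5.
MRS depends only on a: 1.6/a = 8/55 ⇒ a = 1.6/(8/55) = 11.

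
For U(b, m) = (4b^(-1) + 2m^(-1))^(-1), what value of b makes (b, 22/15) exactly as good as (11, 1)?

b = 4

U depends on (b, m) only through S = 4b^(-1) + 2m^(-1), so equal utility means equal S. At (11, 1): S = 26/11.
With m = 22/15: 2·(22/15)^(-1) = 15/11, so 4b^(-1) = 26/11 − 15/11 = 1, i.e. b^(-1) = 0.25.
Hence b = 1/0.25 = 4.
Check: U(4, 22/15) = 0.4231.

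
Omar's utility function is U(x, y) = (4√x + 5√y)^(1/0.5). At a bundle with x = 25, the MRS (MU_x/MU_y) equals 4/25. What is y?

For CES with ρ = 0.5, MRS = (4/5)·√(y/x).
Setting (4/5)·√(y/25) = 4/25 gives √(y/25) = 0.2, so y/25 = 1/25 and y = 1.

y = 1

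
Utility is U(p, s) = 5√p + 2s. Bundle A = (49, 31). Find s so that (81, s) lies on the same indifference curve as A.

s = 26

U(49, 31) = 97.
Set U(81, s) = 97 and solve.
With p = 81: √81 = 9, so 2s = 97 − 5·9 = 52 and s = 26.
Check: U(81, 26) = 97.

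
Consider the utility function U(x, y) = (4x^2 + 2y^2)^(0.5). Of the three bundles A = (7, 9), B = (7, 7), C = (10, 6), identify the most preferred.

Bundle C

Evaluate utility at each bundle:
U(A) = 18.921.
U(B) = 17.146.
U(C) = 21.726.
Highest utility is C, so C ≻ A ≻ B.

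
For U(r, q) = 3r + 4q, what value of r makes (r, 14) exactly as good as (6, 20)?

U(6, 20) = 98.
Set U(r, 14) = 98 and solve.
3r + 4·14 = 98 ⇒ 3r = 42 ⇒ r = 14.
Check: U(14, 14) = 98.

r = 14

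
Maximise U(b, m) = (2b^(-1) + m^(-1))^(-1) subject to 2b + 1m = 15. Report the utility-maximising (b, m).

For CES with ρ = -1, MRS = (2/1)·(m/b)^2.
Tangency: set MRS = p_b/p_m = 2/1 = 2.
So (m/b)^2 = 1; taking the square root, m/b = 1, i.e. m = b.
Substitute into the budget 2·b + 1·m = 15: 3·b = 15, so b* = 5 and m* = 5.

b* = 5, m* = 5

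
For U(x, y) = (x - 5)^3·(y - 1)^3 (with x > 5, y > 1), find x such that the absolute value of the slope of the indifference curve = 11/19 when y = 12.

x = 24

MU_x = 3·(x−5)^2·(y−1)^3, MU_y = 3·(x−5)^3·(y−1)^2.
MRS = (y−1)/(x−5).
Substitute y = 12: MRS = 11/(x − 5). Setting this equal to 11/19 gives x − 5 = 11/(11/19) = 19, so x = 24.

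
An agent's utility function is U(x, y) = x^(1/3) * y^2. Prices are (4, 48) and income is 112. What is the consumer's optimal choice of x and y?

MU_x = 1/3·x^(-2/3)·y^2 and MU_y = 2·x^(1/3)·y.
MRS = MU_x/MU_y = (1/6)·y/x.
Tangency: set MRS = p_x/p_y = 4/48 = 1/12.
So (1/6)·y/x = 1/12, i.e. y = 0.5·x.
Substitute into the budget 4·x + 48·y = 112: 28·x = 112, so x* = 4.
Then y* = 0.5·4 = 2.

x* = 4, y* = 2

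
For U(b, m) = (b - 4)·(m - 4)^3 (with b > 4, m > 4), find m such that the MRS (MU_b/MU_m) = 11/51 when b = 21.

m = 15

MU_b = (m−4)^3, MU_m = 3·(b−4)·(m−4)^2.
MRS = (1/3)·(m−4)/(b−4).
Substitute b = 21: MRS = (m − 4)/51. Setting this equal to 11/51 gives m − 4 = (11/51)·51 = 11, so m = 15.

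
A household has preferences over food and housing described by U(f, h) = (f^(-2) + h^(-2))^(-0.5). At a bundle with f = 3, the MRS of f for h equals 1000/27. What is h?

h = 10

For CES with ρ = -2, MRS = (h/f)^3.
Setting (h/3)^3 = 1000/27 gives h/3 = 10/3 and h = 10.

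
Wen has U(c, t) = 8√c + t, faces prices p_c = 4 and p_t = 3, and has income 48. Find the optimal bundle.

MU_c = 8/(2√c), MU_t = 1.
MRS = 8/(2√c) ÷ 1.
Tangency: set MRS = p_c/p_t = 4/3.
MRS depends only on c: 4/√c = 4/3 ⇒ √c = 4/(4/3) = 3 ⇒ c* = 9.
From the budget, 3·t = 48 − 4·9 = 12, so t* = 4.

c* = 9, t* = 4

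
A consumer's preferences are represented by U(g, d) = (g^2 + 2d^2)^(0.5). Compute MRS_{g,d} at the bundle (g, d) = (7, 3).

MRS = 7/6

For CES with ρ = 2, MRS = (1/2)·(d/g)^(-1).
At (7, 3): MRS = 7/6.
So at (7, 3) the consumer would give up 7/6 units of d for one more unit of g.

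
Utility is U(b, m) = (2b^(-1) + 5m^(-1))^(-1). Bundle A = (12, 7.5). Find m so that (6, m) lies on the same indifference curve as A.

U depends on (b, m) only through S = 2b^(-1) + 5m^(-1), so equal utility means equal S. At (12, 7.5): S = 5/6.
With b = 6: 2·6^(-1) = 1/3, so 5m^(-1) = 5/6 − 1/3 = 0.5, i.e. m^(-1) = 0.1.
Hence m = 1/0.1 = 10.
Check: U(6, 10) = 1.2.

m = 10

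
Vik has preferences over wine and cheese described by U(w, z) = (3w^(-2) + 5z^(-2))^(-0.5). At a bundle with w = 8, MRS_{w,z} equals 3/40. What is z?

z = 4

For CES with ρ = -2, MRS = (3/5)·(z/w)^3.
Setting (3/5)·(z/8)^3 = 3/40 gives (z/8)^3 = 0.125, so z/8 = 0.5 and z = 4.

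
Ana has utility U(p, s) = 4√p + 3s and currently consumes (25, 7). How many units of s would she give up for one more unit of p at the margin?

MRS = 2/15

MU_p = 4/(2√p), MU_s = 3.
MRS = 4/(2√p) ÷ 3.
At (25, 7): MRS = 2/15.
That is, one extra unit of p is worth 2/15 units of s at the margin.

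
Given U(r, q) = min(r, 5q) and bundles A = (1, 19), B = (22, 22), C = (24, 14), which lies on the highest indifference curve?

Bundle C

Evaluate utility at each bundle:
U(A) = 1.
U(B) = 22.
U(C) = 24.
Highest utility is C, so C ≻ B ≻ A.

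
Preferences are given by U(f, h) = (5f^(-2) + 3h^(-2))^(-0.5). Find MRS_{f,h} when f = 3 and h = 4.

For CES with ρ = -2, MRS = (5/3)·(h/f)^3.
At (3, 4): MRS = 320/81.
So at (3, 4) the consumer would give up 320/81 units of h for one more unit of f.

MRS = 320/81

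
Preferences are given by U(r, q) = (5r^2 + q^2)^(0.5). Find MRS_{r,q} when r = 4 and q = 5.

For CES with ρ = 2, MRS = (5/1)·(q/r)^(-1).
At (4, 5): MRS = 4.
That is, one extra unit of r is worth 4 units of q at the margin.

MRS = 4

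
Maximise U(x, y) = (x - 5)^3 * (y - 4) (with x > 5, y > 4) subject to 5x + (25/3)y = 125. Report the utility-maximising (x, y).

MU_x = 3·(x−5)^2·(y−4), MU_y = (x−5)^3.
MRS = (3/1)·(y−4)/(x−5).
Tangency: set MRS = p_x/p_y = 5/(25/3) = 0.6.
So (3/1)·(y − 4)/(x − 5) = 0.6, i.e. (y − 4) = 0.2·(x − 5).
Rewrite the budget in excess-of-subsistence terms: 5·(x − 5) + (25/3)·(y − 4) = 125 − 5·5 − (25/3)·4 = 200/3.
Substituting, (20/3)·(x − 5) = 200/3, so x − 5 = 10 and x* = 15.
Then y − 4 = 0.2·10 = 2, so y* = 6.

x* = 15, y* = 6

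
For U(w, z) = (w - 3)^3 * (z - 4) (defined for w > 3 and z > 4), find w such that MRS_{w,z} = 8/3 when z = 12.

w = 12

MU_w = 3·(w−3)^2·(z−4), MU_z = (w−3)^3.
MRS = (3/1)·(z−4)/(w−3).
Substitute z = 12: MRS = 24/(w − 3). Setting this equal to 8/3 gives w − 3 = 24/(8/3) = 9, so w = 12.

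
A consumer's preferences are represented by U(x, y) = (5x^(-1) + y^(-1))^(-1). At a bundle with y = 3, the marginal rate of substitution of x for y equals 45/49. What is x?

x = 7

For CES with ρ = -1, MRS = (5/1)·(y/x)^2.
Setting (5/1)·(3/x)^2 = 45/49 gives (3/x)^2 = 9/49, so 3/x = 3/7 and x = 7.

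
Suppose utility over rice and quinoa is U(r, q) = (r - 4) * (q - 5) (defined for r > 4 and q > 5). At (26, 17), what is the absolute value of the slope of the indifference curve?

MRS = 6/11

MU_r = (q−5), MU_q = (r−4).
MRS = (q−5)/(r−4).
At (26, 17): MRS = 6/11.
The indifference curve has slope −6/11 at this bundle.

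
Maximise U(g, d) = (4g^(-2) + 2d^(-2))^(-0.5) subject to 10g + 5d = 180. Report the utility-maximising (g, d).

For CES with ρ = -2, MRS = (4/2)·(d/g)^3.
Tangency: set MRS = p_g/p_d = 10/5 = 2.
So (d/g)^3 = 1; taking the cube root, d/g = 1, i.e. d = g.
Substitute into the budget 10·g + 5·d = 180: 15·g = 180, so g* = 12 and d* = 12.

g* = 12, d* = 12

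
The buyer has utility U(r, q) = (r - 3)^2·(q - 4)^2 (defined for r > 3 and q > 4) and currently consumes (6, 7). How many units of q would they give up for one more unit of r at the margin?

MU_r = 2·(r−3)·(q−4)^2, MU_q = 2·(r−3)^2·(q−4).
MRS = (q−4)/(r−3).
At (6, 7): MRS = 1.
That is, one extra unit of r is worth 1 units of q at the margin.

MRS = 1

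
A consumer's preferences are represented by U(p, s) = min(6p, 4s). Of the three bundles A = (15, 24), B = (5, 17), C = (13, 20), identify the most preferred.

Evaluate utility at each bundle:
U(A) = 90.
U(B) = 30.
U(C) = 78.
Highest utility is A, so A ≻ C ≻ B.

Bundle A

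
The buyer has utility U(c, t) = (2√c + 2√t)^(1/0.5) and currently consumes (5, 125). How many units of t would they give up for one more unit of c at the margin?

For CES with ρ = 0.5, MRS = √(t/c).
At (5, 125): MRS = 5.
That is, one extra unit of c is worth 5 units of t at the margin.

MRS = 5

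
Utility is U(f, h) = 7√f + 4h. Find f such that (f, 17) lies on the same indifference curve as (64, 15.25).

f = 49

U(64, 15.25) = 117.
Set U(f, 17) = 117 and solve.
With h = 17: 7√f = 117 − 4·17 = 49, so √f = 7 and f = 49.
Check: U(49, 17) = 117.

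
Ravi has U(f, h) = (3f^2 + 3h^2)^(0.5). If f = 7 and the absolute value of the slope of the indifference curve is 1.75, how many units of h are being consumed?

For CES with ρ = 2, MRS = (h/f)^(-1).
Setting (h/7)^(-1) = 1.75 gives h/7 = 4/7 and h = 4.

h = 4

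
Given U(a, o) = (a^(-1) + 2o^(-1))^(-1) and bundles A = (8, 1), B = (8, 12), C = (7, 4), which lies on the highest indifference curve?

Evaluate utility at each bundle:
U(A) = 0.471.
U(B) = 3.429.
U(C) = 1.556.
Highest utility is B, so B ≻ C ≻ A.

Bundle B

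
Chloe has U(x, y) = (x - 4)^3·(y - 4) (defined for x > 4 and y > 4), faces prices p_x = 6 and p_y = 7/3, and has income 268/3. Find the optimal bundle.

MU_x = 3·(x−4)^2·(y−4), MU_y = (x−4)^3.
MRS = (3/1)·(y−4)/(x−4).
Tangency: set MRS = p_x/p_y = 6/(7/3) = 18/7.
So (3/1)·(y − 4)/(x − 4) = 18/7, i.e. (y − 4) = (6/7)·(x − 4).
Rewrite the budget in excess-of-subsistence terms: 6·(x − 4) + (7/3)·(y − 4) = 268/3 − 6·4 − (7/3)·4 = 56.
Substituting, 8·(x − 4) = 56, so x − 4 = 7 and x* = 11.
Then y − 4 = (6/7)·7 = 6, so y* = 10.

x* = 11, y* = 10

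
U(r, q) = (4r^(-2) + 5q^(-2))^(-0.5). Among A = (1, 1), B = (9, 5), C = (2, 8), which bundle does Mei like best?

Bundle B

Evaluate utility at each bundle:
U(A) = 0.333.
U(B) = 2.002.
U(C) = 0.963.
Highest utility is B, so B ≻ C ≻ A.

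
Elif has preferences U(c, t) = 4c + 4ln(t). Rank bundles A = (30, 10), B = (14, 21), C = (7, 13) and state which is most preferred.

Evaluate utility at each bundle:
U(A) = 129.210.
U(B) = 68.178.
U(C) = 38.260.
Highest utility is A, so A ≻ B ≻ C.

Bundle A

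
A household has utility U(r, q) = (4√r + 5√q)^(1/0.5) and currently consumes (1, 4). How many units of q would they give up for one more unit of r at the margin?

For CES with ρ = 0.5, MRS = (4/5)·√(q/r).
At (1, 4): MRS = 1.6.
So at (1, 4) the consumer would give up 1.6 units of q for one more unit of r.

MRS = 1.6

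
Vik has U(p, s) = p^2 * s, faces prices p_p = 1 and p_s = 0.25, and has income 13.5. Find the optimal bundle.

MU_p = 2·p·s and MU_s = p^2.
MRS = MU_p/MU_s = (2/1)·s/p.
Tangency: set MRS = p_p/p_s = 1/0.25 = 4.
So (2/1)·s/p = 4, i.e. s = 2·p.
Substitute into the budget 1·p + 0.25·s = 13.5: 1.5·p = 13.5, so p* = 9.
Then s* = 2·9 = 18.

p* = 9, s* = 18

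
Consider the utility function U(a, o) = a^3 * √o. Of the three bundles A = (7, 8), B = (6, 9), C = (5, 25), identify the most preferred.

Bundle A

Evaluate utility at each bundle:
U(A) = 970.151.
U(B) = 648.000.
U(C) = 625.000.
Highest utility is A, so A ≻ B ≻ C.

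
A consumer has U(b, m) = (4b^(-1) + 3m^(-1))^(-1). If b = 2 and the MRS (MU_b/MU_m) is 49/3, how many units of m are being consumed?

m = 7

For CES with ρ = -1, MRS = (4/3)·(m/b)^2.
Setting (4/3)·(m/2)^2 = 49/3 gives (m/2)^2 = 12.25, so m/2 = 3.5 and m = 7.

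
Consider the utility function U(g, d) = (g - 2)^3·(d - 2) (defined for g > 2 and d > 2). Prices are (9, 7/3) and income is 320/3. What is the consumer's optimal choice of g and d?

g* = 9, d* = 11

MU_g = 3·(g−2)^2·(d−2), MU_d = (g−2)^3.
MRS = (3/1)·(d−2)/(g−2).
Tangency: set MRS = p_g/p_d = 9/(7/3) = 27/7.
So (3/1)·(d − 2)/(g − 2) = 27/7, i.e. (d − 2) = (9/7)·(g − 2).
Rewrite the budget in excess-of-subsistence terms: 9·(g − 2) + (7/3)·(d − 2) = 320/3 − 9·2 − (7/3)·2 = 84.
Substituting, 12·(g − 2) = 84, so g − 2 = 7 and g* = 9.
Then d − 2 = (9/7)·7 = 9, so d* = 11.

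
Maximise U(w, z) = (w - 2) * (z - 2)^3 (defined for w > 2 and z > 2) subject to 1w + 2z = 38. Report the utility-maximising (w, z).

MU_w = (z−2)^3, MU_z = 3·(w−2)·(z−2)^2.
MRS = (1/3)·(z−2)/(w−2).
Tangency: set MRS = p_w/p_z = 1/2 = 0.5.
So (1/3)·(z − 2)/(w − 2) = 0.5, i.e. (z − 2) = 1.5·(w − 2).
Rewrite the budget in excess-of-subsistence terms: 1·(w − 2) + 2·(z − 2) = 38 − 1·2 − 2·2 = 32.
Substituting, 4·(w − 2) = 32, so w − 2 = 8 and w* = 10.
Then z − 2 = 1.5·8 = 12, so z* = 14.

w* = 10, z* = 14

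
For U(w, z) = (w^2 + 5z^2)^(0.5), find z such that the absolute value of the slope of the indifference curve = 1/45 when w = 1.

For CES with ρ = 2, MRS = (1/5)·(z/w)^(-1).
Setting (1/5)·(z/1)^(-1) = 1/45 gives (z/1)^(-1) = 1/9, so z/1 = 9 and z = 9.

z = 9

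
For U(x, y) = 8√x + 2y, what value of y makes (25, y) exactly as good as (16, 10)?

U(16, 10) = 52.
Set U(25, y) = 52 and solve.
With x = 25: √25 = 5, so 2y = 52 − 8·5 = 12 and y = 6.
Check: U(25, 6) = 52.

y = 6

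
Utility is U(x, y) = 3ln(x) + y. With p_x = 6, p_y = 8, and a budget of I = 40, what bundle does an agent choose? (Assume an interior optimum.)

x* = 4, y* = 2

MU_x = 3/x, MU_y = 1.
MRS = 3/x ÷ 1.
Tangency: set MRS = p_x/p_y = 6/8 = 0.75.
MRS depends only on x: 3/x = 0.75 ⇒ x* = 3/0.75 = 4.
From the budget, 8·y = 40 − 6·4 = 16, so y* = 2.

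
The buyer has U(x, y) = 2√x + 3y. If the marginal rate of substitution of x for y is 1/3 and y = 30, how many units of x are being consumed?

x = 1

MU_x = 2/(2√x), MU_y = 3.
MRS = 2/(2√x) ÷ 3.
MRS depends only on x: (1/3)/√x = 1/3 ⇒ √x = (1/3)/(1/3) = 1 ⇒ x = 1.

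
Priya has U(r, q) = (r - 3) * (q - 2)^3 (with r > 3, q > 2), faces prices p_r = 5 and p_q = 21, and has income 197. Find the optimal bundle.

MU_r = (q−2)^3, MU_q = 3·(r−3)·(q−2)^2.
MRS = (1/3)·(q−2)/(r−3).
Tangency: set MRS = p_r/p_q = 5/21.
So (1/3)·(q − 2)/(r − 3) = 5/21, i.e. (q − 2) = (5/7)·(r − 3).
Rewrite the budget in excess-of-subsistence terms: 5·(r − 3) + 21·(q − 2) = 197 − 5·3 − 21·2 = 140.
Substituting, 20·(r − 3) = 140, so r − 3 = 7 and r* = 10.
Then q − 2 = (5/7)·7 = 5, so q* = 7.

r* = 10, q* = 7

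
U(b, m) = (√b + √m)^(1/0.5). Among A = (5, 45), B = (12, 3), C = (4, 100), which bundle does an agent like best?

Bundle C

Evaluate utility at each bundle:
U(A) = 80.000.
U(B) = 27.000.
U(C) = 144.000.
Highest utility is C, so C ≻ A ≻ B.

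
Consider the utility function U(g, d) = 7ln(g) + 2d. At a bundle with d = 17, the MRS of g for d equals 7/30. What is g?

MU_g = 7/g, MU_d = 2.
MRS = 7/g ÷ 2.
MRS depends only on g: 3.5/g = 7/30 ⇒ g = 3.5/(7/30) = 15.

g = 15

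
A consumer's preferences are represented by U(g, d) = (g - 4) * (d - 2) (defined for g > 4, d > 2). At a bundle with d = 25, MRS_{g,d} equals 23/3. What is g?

MU_g = (d−2), MU_d = (g−4).
MRS = (d−2)/(g−4).
Substitute d = 25: MRS = 23/(g − 4). Setting this equal to 23/3 gives g − 4 = 23/(23/3) = 3, so g = 7.

g = 7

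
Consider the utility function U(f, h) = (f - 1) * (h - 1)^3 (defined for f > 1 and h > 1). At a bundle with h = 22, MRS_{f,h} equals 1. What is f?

f = 8

MU_f = (h−1)^3, MU_h = 3·(f−1)·(h−1)^2.
MRS = (1/3)·(h−1)/(f−1).
Substitute h = 22: MRS = 7/(f − 1). Setting this equal to 1 gives f − 1 = 7/1 = 7, so f = 8.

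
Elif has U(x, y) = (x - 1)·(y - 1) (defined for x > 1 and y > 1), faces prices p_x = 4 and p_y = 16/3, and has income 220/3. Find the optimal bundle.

x* = 9, y* = 7

MU_x = (y−1), MU_y = (x−1).
MRS = (y−1)/(x−1).
Tangency: set MRS = p_x/p_y = 4/(16/3) = 0.75.
So (y − 1)/(x − 1) = 0.75, i.e. (y − 1) = 0.75·(x − 1).
Rewrite the budget in excess-of-subsistence terms: 4·(x − 1) + (16/3)·(y − 1) = 220/3 − 4·1 − (16/3)·1 = 64.
Substituting, 8·(x − 1) = 64, so x − 1 = 8 and x* = 9.
Then y − 1 = 0.75·8 = 6, so y* = 7.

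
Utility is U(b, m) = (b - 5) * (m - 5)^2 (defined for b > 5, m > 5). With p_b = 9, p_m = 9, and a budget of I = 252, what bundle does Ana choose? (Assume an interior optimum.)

b* = 11, m* = 17

MU_b = (m−5)^2, MU_m = 2·(b−5)·(m−5).
MRS = (1/2)·(m−5)/(b−5).
Tangency: set MRS = p_b/p_m = 9/9 = 1.
So (1/2)·(m − 5)/(b − 5) = 1, i.e. (m − 5) = 2·(b − 5).
Rewrite the budget in excess-of-subsistence terms: 9·(b − 5) + 9·(m − 5) = 252 − 9·5 − 9·5 = 162.
Substituting, 27·(b − 5) = 162, so b − 5 = 6 and b* = 11.
Then m − 5 = 2·6 = 12, so m* = 17.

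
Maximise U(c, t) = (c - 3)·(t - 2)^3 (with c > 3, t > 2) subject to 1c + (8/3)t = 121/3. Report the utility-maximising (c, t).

MU_c = (t−2)^3, MU_t = 3·(c−3)·(t−2)^2.
MRS = (1/3)·(t−2)/(c−3).
Tangency: set MRS = p_c/p_t = 1/(8/3) = 0.375.
So (1/3)·(t − 2)/(c − 3) = 0.375, i.e. (t − 2) = 1.125·(c − 3).
Rewrite the budget in excess-of-subsistence terms: 1·(c − 3) + (8/3)·(t − 2) = 121/3 − 1·3 − (8/3)·2 = 32.
Substituting, 4·(c − 3) = 32, so c − 3 = 8 and c* = 11.
Then t − 2 = 1.125·8 = 9, so t* = 11.

c* = 11, t* = 11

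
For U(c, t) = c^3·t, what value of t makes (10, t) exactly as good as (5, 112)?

U(5, 112) = 14000.
Set U(10, t) = 14000 and solve.
With c = 10: 10^3 = 1000, so t = 14000/1000 = 14.
Check: U(10, 14) = 14000.

t = 14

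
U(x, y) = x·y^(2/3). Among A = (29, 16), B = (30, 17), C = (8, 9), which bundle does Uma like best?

Evaluate utility at each bundle:
U(A) = 184.139.
U(B) = 198.345.
U(C) = 34.614.
Highest utility is B, so B ≻ A ≻ C.

Bundle B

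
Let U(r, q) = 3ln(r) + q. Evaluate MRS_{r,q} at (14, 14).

MRS = 3/14

MU_r = 3/r, MU_q = 1.
MRS = 3/r ÷ 1.
At (14, 14): MRS = 3/14.
That is, one extra unit of r is worth 3/14 units of q at the margin.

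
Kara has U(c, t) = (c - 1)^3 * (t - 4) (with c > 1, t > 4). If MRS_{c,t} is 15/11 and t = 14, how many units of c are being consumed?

c = 23

MU_c = 3·(c−1)^2·(t−4), MU_t = (c−1)^3.
MRS = (3/1)·(t−4)/(c−1).
Substitute t = 14: MRS = 30/(c − 1). Setting this equal to 15/11 gives c − 1 = 30/(15/11) = 22, so c = 23.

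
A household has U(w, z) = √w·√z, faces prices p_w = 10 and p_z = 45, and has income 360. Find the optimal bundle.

MU_w = 0.5·w^(-0.5)·√z and MU_z = 0.5·√w·z^(-0.5).
MRS = MU_w/MU_z = z/w.
Tangency: set MRS = p_w/p_z = 10/45 = 2/9.
So z/w = 2/9, i.e. z = (2/9)·w.
Substitute into the budget 10·w + 45·z = 360: 20·w = 360, so w* = 18.
Then z* = (2/9)·18 = 4.

w* = 18, z* = 4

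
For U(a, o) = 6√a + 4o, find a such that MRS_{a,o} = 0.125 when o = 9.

a = 36

MU_a = 6/(2√a), MU_o = 4.
MRS = 6/(2√a) ÷ 4.
MRS depends only on a: 0.75/√a = 0.125 ⇒ √a = 0.75/0.125 = 6 ⇒ a = 36.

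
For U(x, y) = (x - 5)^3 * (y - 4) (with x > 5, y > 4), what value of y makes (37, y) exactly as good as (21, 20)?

U(21, 20) = 65536.
Set U(37, y) = 65536 and solve.
With x = 37: (37 − 5)^3 = 32768, so (y − 4) = 65536/32768 = 2.
So y = 4 + 2 = 6.
Check: U(37, 6) = 65536.

y = 6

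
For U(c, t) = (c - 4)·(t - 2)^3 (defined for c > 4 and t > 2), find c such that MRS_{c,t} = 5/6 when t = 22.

MU_c = (t−2)^3, MU_t = 3·(c−4)·(t−2)^2.
MRS = (1/3)·(t−2)/(c−4).
Substitute t = 22: MRS = (20/3)/(c − 4). Setting this equal to 5/6 gives c − 4 = (20/3)/(5/6) = 8, so c = 12.

c = 12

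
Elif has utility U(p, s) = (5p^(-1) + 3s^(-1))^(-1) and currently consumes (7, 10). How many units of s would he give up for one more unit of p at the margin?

For CES with ρ = -1, MRS = (5/3)·(s/p)^2.
At (7, 10): MRS = 500/147.
The indifference curve has slope −500/147 at this bundle.

MRS = 500/147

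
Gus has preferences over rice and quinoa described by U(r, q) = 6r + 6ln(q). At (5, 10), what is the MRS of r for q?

MRS = 10

MU_r = 6, MU_q = 6/q.
MRS = 6 ÷ (6/q).
At (5, 10): MRS = 10.
That is, one extra unit of r is worth 10 units of q at the margin.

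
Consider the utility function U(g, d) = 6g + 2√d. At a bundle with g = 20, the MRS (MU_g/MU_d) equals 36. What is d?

d = 36

MU_g = 6, MU_d = 2/(2√d).
MRS = 6 ÷ (2/(2√d)).
MRS depends only on d: 6·√d = 36 ⇒ √d = 36/6 = 6 ⇒ d = 36.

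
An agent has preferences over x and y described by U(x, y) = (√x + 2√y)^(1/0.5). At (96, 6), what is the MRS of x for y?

MRS = 0.125

For CES with ρ = 0.5, MRS = (1/2)·√(y/x).
At (96, 6): MRS = 0.125.
So at (96, 6) the consumer would give up 0.125 units of y for one more unit of x.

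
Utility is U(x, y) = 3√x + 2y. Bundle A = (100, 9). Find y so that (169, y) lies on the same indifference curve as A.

y = 4.5

U(100, 9) = 48.
Set U(169, y) = 48 and solve.
With x = 169: √169 = 13, so 2y = 48 − 3·13 = 9 and y = 4.5.
Check: U(169, 4.5) = 48.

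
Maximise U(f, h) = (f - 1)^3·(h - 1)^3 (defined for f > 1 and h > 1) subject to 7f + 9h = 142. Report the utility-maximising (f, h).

MU_f = 3·(f−1)^2·(h−1)^3, MU_h = 3·(f−1)^3·(h−1)^2.
MRS = (h−1)/(f−1).
Tangency: set MRS = p_f/p_h = 7/9.
So (h − 1)/(f − 1) = 7/9, i.e. (h − 1) = (7/9)·(f − 1).
Rewrite the budget in excess-of-subsistence terms: 7·(f − 1) + 9·(h − 1) = 142 − 7·1 − 9·1 = 126.
Substituting, 14·(f − 1) = 126, so f − 1 = 9 and f* = 10.
Then h − 1 = (7/9)·9 = 7, so h* = 8.

f* = 10, h* = 8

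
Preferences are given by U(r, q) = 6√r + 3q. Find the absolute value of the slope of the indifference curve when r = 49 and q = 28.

MRS = 1/7

MU_r = 6/(2√r), MU_q = 3.
MRS = 6/(2√r) ÷ 3.
At (49, 28): MRS = 1/7.
That is, one extra unit of r is worth 1/7 units of q at the margin.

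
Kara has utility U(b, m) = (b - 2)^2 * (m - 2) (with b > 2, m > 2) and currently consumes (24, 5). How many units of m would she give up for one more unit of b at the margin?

MU_b = 2·(b−2)·(m−2), MU_m = (b−2)^2.
MRS = (2/1)·(m−2)/(b−2).
At (24, 5): MRS = 3/11.
So at (24, 5) the consumer would give up 3/11 units of m for one more unit of b.

MRS = 3/11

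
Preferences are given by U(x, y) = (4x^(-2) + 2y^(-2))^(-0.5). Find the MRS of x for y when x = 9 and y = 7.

MRS = 686/729

For CES with ρ = -2, MRS = (4/2)·(y/x)^3.
At (9, 7): MRS = 686/729.
That is, one extra unit of x is worth 686/729 units of y at the margin.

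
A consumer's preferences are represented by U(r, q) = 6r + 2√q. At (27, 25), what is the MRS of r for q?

MRS = 30

MU_r = 6, MU_q = 2/(2√q).
MRS = 6 ÷ (2/(2√q)).
At (27, 25): MRS = 30.
So at (27, 25) the consumer would give up 30 units of q for one more unit of r.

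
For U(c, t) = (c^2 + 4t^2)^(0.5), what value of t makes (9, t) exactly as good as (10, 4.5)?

t = 5

U depends on (c, t) only through S = c^2 + 4t^2, so equal utility means equal S. At (10, 4.5): S = 181.
With c = 9: 9^2 = 81, so 4t^2 = 181 − 81 = 100, i.e. t^2 = 25.
Hence t = √25 = 5.
Check: U(9, 5) = 13.4536.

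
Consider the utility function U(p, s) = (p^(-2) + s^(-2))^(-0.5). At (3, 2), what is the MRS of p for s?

MRS = 8/27

For CES with ρ = -2, MRS = (s/p)^3.
At (3, 2): MRS = 8/27.
That is, one extra unit of p is worth 8/27 units of s at the margin.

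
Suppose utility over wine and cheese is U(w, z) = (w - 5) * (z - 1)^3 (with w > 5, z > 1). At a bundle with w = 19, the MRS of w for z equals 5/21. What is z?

z = 11

MU_w = (z−1)^3, MU_z = 3·(w−5)·(z−1)^2.
MRS = (1/3)·(z−1)/(w−5).
Substitute w = 19: MRS = (z − 1)/42. Setting this equal to 5/21 gives z − 1 = (5/21)·42 = 10, so z = 11.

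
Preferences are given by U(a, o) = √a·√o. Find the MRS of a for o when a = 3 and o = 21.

MU_a = 0.5·a^(-0.5)·√o and MU_o = 0.5·√a·o^(-0.5).
MRS = MU_a/MU_o = o/a.
At (3, 21): MRS = 7.
The indifference curve has slope −7 at this bundle.

MRS = 7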